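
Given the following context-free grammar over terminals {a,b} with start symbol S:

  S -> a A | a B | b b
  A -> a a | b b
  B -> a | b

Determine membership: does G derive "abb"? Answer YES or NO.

Convert to CNF:
  S -> T0 A | T0 B | T1 T1
  A -> T0 T0 | T1 T1
  B -> a | b
  T0 -> a
  T1 -> b

CYK table (by increasing span):
  [0..0]={B,T0}  "a"  orig:{B}
  [1..1]={B,T1}  "b"  orig:{B}
  [2..2]={B,T1}  "b"  orig:{B}
  [0..1]={S}  "ab"
  [1..2]={A,S}  "bb"
  [0..2]={S}  "abb"

S ∈ T[0,2] ⇒ YES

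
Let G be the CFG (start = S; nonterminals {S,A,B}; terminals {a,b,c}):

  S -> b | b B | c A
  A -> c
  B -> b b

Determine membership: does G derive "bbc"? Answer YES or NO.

Convert to CNF:
  S -> T0 B | T1 A | b
  A -> c
  B -> T0 T0
  T0 -> b
  T1 -> c

Fill CYK table bottom-up:
  T[0,0] 'b' = {S,T0}  orig:{S}
  T[1,1] 'b' = {S,T0}  orig:{S}
  T[2,2] 'c' = {A,T1}  orig:{A}
  T[0,1] 'bb' = {B}
  T[1,2] 'bc' = ∅
  T[0,2] 'bbc' = ∅

S ∉ T[0,2] ⇒ NO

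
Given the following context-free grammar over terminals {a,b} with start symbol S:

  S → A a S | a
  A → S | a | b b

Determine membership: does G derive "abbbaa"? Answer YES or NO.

Convert to CNF:
  S -> A X3 | a
  A -> A X2 | T1 T1 | a
  T0 -> a
  T1 -> b
  X2 -> T0 S
  X3 -> T0 S

CYK table (by increasing span):
  cell(0,0) a: {A,S,T0}  orig:{A,S}
  cell(1,1) b: {T1}  orig:{}
  cell(2,2) b: {T1}  orig:{}
  cell(3,3) b: {T1}  orig:{}
  cell(4,4) a: {A,S,T0}  orig:{A,S}
  cell(5,5) a: {A,S,T0}  orig:{A,S}
  cell(0,1) ab: ∅
  cell(1,2) bb: {A}
  cell(2,3) bb: {A}
  cell(3,4) ba: ∅
  cell(4,5) aa: {X2,X3}  orig:{}
  cell(0,2) abb: ∅
  cell(1,3) bbb: ∅
  cell(2,4) bba: ∅
  cell(3,5) baa: ∅
  cell(0,3) abbb: ∅
  cell(1,4) bbba: ∅
  cell(2,5) bbaa: {A,S}
  cell(0,4) abbba: ∅
  cell(1,5) bbbaa: ∅
  cell(0,5) abbbaa: ∅

S ∉ T[0,5] ⇒ NO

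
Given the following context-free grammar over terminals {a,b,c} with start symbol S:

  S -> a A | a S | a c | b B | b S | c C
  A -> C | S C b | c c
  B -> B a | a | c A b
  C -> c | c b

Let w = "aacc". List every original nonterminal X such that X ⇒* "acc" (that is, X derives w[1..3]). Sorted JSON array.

CNF form of G:
  S -> T0 B | T0 S | T1 C | T2 A | T2 S | T2 T1
  A -> S X3 | T1 T0 | T1 T1 | c
  B -> B T2 | T1 X4 | a
  C -> T1 T0 | c
  T0 -> b
  T1 -> c
  T2 -> a
  X3 -> C T0
  X4 -> A T0

CYK table (by increasing span) — only the sub-triangle for w[1..3]:
  T[1,1] 'a' = {B,T2}  orig:{B}
  T[2,2] 'c' = {A,C,T1}  orig:{A,C}
  T[3,3] 'c' = {A,C,T1}  orig:{A,C}
  T[1,2] 'ac' = {S}
  T[2,3] 'cc' = {A,S}
  T[1,3] 'acc' = {S}

Original NTs in T[1,3] deriving "acc": ["S"]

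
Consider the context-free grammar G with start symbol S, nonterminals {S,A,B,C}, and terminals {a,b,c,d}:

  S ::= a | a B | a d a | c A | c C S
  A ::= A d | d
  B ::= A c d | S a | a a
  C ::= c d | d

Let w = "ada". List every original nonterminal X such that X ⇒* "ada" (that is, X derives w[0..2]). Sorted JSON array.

CNF form of G:
  S -> T1 A | T1 X5 | T2 B | T2 X4 | a
  A -> A T0 | d
  B -> A X3 | S T2 | T2 T2
  C -> T1 T0 | d
  T0 -> d
  T1 -> c
  T2 -> a
  X3 -> T1 T0
  X4 -> T0 T2
  X5 -> C S

CYK fill (cells [i..j] with 0 ≤ i ≤ j ≤ 2 only):
  T[0,0] 'a' = {S,T2}  orig:{S}
  T[1,1] 'd' = {A,C,T0}  orig:{A,C}
  T[2,2] 'a' = {S,T2}  orig:{S}
  T[0,1] 'ad' = ∅
  T[1,2] 'da' = {X4,X5}  orig:{}
  T[0,2] 'ada' = {S}

Original NTs in T[0,2] deriving "ada": ["S"]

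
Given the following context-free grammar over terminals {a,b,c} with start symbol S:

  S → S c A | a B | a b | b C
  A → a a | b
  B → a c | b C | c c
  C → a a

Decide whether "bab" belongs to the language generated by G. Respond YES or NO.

CNF form of G:
  S -> S X3 | T0 B | T0 T2 | T2 C
  A -> T0 T0 | b
  B -> T0 T1 | T1 T1 | T2 C
  C -> T0 T0
  T0 -> a
  T1 -> c
  T2 -> b
  X3 -> T1 A

CYK table (by increasing span):
  [0..0]={A,T2}  "b"  orig:{A}
  [1..1]={T0}  "a"  orig:{}
  [2..2]={A,T2}  "b"  orig:{A}
  [0..1]=∅  "ba"
  [1..2]={S}  "ab"
  [0..2]=∅  "bab"

S ∉ T[0,2] ⇒ NO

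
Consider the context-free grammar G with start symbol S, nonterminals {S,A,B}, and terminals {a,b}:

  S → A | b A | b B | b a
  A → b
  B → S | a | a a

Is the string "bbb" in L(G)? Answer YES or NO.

Convert to CNF:
  S -> T1 A | T1 B | T1 T0 | b
  A -> b
  B -> T0 T0 | T1 A | T1 B | T1 T0 | a | b
  T0 -> a
  T1 -> b

CYK table (by increasing span):
  T[0,0] 'b' = {A,B,S,T1}  orig:{A,B,S}
  T[1,1] 'b' = {A,B,S,T1}  orig:{A,B,S}
  T[2,2] 'b' = {A,B,S,T1}  orig:{A,B,S}
  T[0,1] 'bb' = {B,S}
  T[1,2] 'bb' = {B,S}
  T[0,2] 'bbb' = {B,S}

S ∈ T[0,2] ⇒ YES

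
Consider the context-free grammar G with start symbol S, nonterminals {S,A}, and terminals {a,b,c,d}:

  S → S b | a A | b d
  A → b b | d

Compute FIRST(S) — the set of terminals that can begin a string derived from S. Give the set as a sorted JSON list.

FIRST sets, iterate to fixpoint:
[1]
  A via A→b b: +{b}
  A via A→d: +{d}
  S via S→a A: +{a}
  S via S→b d: +{b}
  FIRST[S]={a,b}  FIRST[A]={b,d}
[2] — fixpoint
  FIRST[S]={a,b}  FIRST[A]={b,d}

FIRST(S) = ["a", "b"]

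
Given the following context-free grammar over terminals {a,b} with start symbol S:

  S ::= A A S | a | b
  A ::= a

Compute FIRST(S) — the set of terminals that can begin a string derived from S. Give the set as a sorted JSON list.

FIRST sets, iterate to fixpoint:
round 1:
  A via A→a: +{a}
  S via S→A A S: +{a}
  S via S→b: +{b}
  FIRST(S)={a,b}  FIRST(A)={a}
round 2: (no change)
  FIRST(S)={a,b}  FIRST(A)={a}

FIRST(S) = ["a", "b"]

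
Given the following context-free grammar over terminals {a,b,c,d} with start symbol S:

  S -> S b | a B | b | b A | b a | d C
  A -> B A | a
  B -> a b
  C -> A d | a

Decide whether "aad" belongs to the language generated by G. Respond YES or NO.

Convert to CNF:
  S -> S T1 | T0 B | T1 A | T1 T0 | T2 C | b
  A -> B A | a
  B -> T0 T1
  C -> A T2 | a
  T0 -> a
  T1 -> b
  T2 -> d

CYK fill:
  T[0,0] 'a' = {A,C,T0}  orig:{A,C}
  T[1,1] 'a' = {A,C,T0}  orig:{A,C}
  T[2,2] 'd' = {T2}  orig:{}
  T[0,1] 'aa' = ∅
  T[1,2] 'ad' = {C}
  T[0,2] 'aad' = ∅

S ∉ T[0,2] ⇒ NO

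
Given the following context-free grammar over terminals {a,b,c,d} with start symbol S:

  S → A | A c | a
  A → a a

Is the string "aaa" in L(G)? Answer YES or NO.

Convert to CNF:
  S -> A T1 | T0 T0 | a
  A -> T0 T0
  T0 -> a
  T1 -> c

CYK table (by increasing span):
  cell(0,0) a: {S,T0}  orig:{S}
  cell(1,1) a: {S,T0}  orig:{S}
  cell(2,2) a: {S,T0}  orig:{S}
  cell(0,1) aa: {A,S}
  cell(1,2) aa: {A,S}
  cell(0,2) aaa: ∅

S ∉ T[0,2] ⇒ NO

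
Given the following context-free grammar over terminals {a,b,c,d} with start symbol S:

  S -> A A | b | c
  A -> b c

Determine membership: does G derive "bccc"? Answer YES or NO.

Convert to CNF:
  S -> A A | b | c
  A -> T0 T1
  T0 -> b
  T1 -> c

CYK table (by increasing span):
  cell(0,0) b: {S,T0}  orig:{S}
  cell(1,1) c: {S,T1}  orig:{S}
  cell(2,2) c: {S,T1}  orig:{S}
  cell(3,3) c: {S,T1}  orig:{S}
  cell(0,1) bc: {A}
  cell(1,2) cc: ∅
  cell(2,3) cc: ∅
  cell(0,2) bcc: ∅
  cell(1,3) ccc: ∅
  cell(0,3) bccc: ∅

S ∉ T[0,3] ⇒ NO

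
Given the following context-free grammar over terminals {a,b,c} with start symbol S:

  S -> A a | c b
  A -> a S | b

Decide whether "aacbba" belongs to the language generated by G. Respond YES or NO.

Convert to CNF:
  S -> A T0 | T1 T2
  A -> T0 S | b
  T0 -> a
  T1 -> c
  T2 -> b

CYK fill:
  [0..0]={T0}  "a"  orig:{}
  [1..1]={T0}  "a"  orig:{}
  [2..2]={T1}  "c"  orig:{}
  [3..3]={A,T2}  "b"  orig:{A}
  [4..4]={A,T2}  "b"  orig:{A}
  [5..5]={T0}  "a"  orig:{}
  [0..1]=∅  "aa"
  [1..2]=∅  "ac"
  [2..3]={S}  "cb"
  [3..4]=∅  "bb"
  [4..5]={S}  "ba"
  [0..2]=∅  "aac"
  [1..3]={A}  "acb"
  [2..4]=∅  "cbb"
  [3..5]=∅  "bba"
  [0..3]=∅  "aacb"
  [1..4]=∅  "acbb"
  [2..5]=∅  "cbba"
  [0..4]=∅  "aacbb"
  [1..5]=∅  "acbba"
  [0..5]=∅  "aacbba"

S ∉ T[0,5] ⇒ NO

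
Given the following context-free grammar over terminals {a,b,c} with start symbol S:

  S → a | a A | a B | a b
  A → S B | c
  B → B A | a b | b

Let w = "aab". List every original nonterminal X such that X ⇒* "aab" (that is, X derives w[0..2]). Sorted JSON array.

CNF form of G:
  S -> T0 A | T0 B | T0 T1 | a
  A -> S B | c
  B -> B A | T0 T1 | b
  T0 -> a
  T1 -> b

Fill CYK table bottom-up (cells [i..j] with 0 ≤ i ≤ j ≤ 2 only):
  cell(0,0) a: {S,T0}  orig:{S}
  cell(1,1) a: {S,T0}  orig:{S}
  cell(2,2) b: {B,T1}  orig:{B}
  cell(0,1) aa: ∅
  cell(1,2) ab: {A,B,S}
  cell(0,2) aab: {A,S}

Original NTs in T[0,2] deriving "aab": ["A", "S"]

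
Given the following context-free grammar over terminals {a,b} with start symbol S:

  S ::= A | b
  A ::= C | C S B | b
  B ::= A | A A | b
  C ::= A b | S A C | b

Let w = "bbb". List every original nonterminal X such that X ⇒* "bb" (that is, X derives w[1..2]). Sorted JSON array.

CNF form of G:
  S -> A T0 | C X6 | S X7 | b
  A -> A T0 | C X1 | S X2 | b
  B -> A A | A T0 | C X3 | S X4 | b
  C -> A T0 | S X5 | b
  T0 -> b
  X1 -> S B
  X2 -> A C
  X3 -> S B
  X4 -> A C
  X5 -> A C
  X6 -> S B
  X7 -> A C

Fill CYK table bottom-up — only the sub-triangle for w[1..2]:
  cell(1,1) b: {A,B,C,S,T0}  orig:{A,B,C,S}
  cell(2,2) b: {A,B,C,S,T0}  orig:{A,B,C,S}
  cell(1,2) bb: {A,B,C,S,X1,X2,X3,X4,X5,X6,X7}  orig:{A,B,C,S}

Original NTs in T[1,2] deriving "bb": ["A", "B", "C", "S"]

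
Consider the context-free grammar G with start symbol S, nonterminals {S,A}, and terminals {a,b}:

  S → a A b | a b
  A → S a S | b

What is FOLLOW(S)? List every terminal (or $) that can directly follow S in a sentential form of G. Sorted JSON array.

FIRST sets, iterate to fixpoint:
iter 1:
  A via A→b: +{b}
  S via S→a A b: +{a}
  FIRST(S)={a}  FIRST(A)={b}
iter 2:
  A via A→S a S: +{a}
  FIRST(S)={a}  FIRST(A)={a,b}
iter 3: — fixpoint
  FIRST(S)={a}  FIRST(A)={a,b}

FOLLOW iteration:
seed FOLLOW(S) with $
iter 1:
  A→S a S: FOLLOW(S) ⊇ FIRST(a) = {a}; new: +{a}
  S→a A b: FOLLOW(A) ⊇ FIRST(b) = {b}; new: +{b}
  FOLLOW[S]={$,a}  FOLLOW[A]={b}
iter 2:
  A→S a S: FOLLOW(S) ⊇ FOLLOW(A) ⊇ {b}; new: +{b}
  FOLLOW[S]={$,a,b}  FOLLOW[A]={b}
iter 3: (no change)
  FOLLOW[S]={$,a,b}  FOLLOW[A]={b}

FOLLOW(S) = ["$", "a", "b"]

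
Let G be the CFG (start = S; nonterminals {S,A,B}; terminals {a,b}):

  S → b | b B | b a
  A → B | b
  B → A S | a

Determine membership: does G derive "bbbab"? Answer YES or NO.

Convert to CNF:
  S -> T0 B | T0 T1 | b
  A -> A S | a | b
  B -> A S | a
  T0 -> b
  T1 -> a

Fill CYK table bottom-up:
  T[0,0] 'b' = {A,S,T0}  orig:{A,S}
  T[1,1] 'b' = {A,S,T0}  orig:{A,S}
  T[2,2] 'b' = {A,S,T0}  orig:{A,S}
  T[3,3] 'a' = {A,B,T1}  orig:{A,B}
  T[4,4] 'b' = {A,S,T0}  orig:{A,S}
  T[0,1] 'bb' = {A,B}
  T[1,2] 'bb' = {A,B}
  T[2,3] 'ba' = {S}
  T[3,4] 'ab' = {A,B}
  T[0,2] 'bbb' = {A,B,S}
  T[1,3] 'bba' = {A,B}
  T[2,4] 'bab' = {S}
  T[0,3] 'bbba' = {A,B,S}
  T[1,4] 'bbab' = {A,B}
  T[0,4] 'bbbab' = {A,B,S}

S ∈ T[0,4] ⇒ YES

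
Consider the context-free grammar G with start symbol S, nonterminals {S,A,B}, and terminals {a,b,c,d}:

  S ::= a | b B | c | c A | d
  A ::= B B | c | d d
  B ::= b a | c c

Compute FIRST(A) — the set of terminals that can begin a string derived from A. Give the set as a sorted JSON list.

FIRST iteration:
round 1:
  A via A→c: +{c}
  A via A→d d: +{d}
  B via B→b a: +{b}
  B via B→c c: +{c}
  S via S→a: +{a}
  S via S→b B: +{b}
  S via S→c: +{c}
  S via S→d: +{d}
  FIRST(S)={a,b,c,d}  FIRST(A)={c,d}  FIRST(B)={b,c}
round 2:
  A via A→B B: +{b}
  FIRST(S)={a,b,c,d}  FIRST(A)={b,c,d}  FIRST(B)={b,c}
round 3: done
  FIRST(S)={a,b,c,d}  FIRST(A)={b,c,d}  FIRST(B)={b,c}

FIRST(A) = ["b", "c", "d"]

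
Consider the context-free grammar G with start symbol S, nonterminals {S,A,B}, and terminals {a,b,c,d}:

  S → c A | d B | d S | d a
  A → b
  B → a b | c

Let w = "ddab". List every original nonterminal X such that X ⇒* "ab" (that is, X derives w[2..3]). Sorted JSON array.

Convert to CNF:
  S -> T2 A | T3 B | T3 S | T3 T0
  A -> b
  B -> T0 T1 | c
  T0 -> a
  T1 -> b
  T2 -> c
  T3 -> d

Fill CYK table bottom-up (cells [i..j] with 2 ≤ i ≤ j ≤ 3 only):
  cell(2,2) a: {T0}  orig:{}
  cell(3,3) b: {A,T1}  orig:{A}
  cell(2,3) ab: {B}

Original NTs in T[2,3] deriving "ab": ["B"]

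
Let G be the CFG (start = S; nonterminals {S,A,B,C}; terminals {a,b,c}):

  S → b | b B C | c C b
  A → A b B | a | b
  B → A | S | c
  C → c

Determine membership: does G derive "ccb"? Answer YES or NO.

CNF form of G:
  S -> T0 X6 | T1 X7 | b
  A -> A X2 | a | b
  B -> A X3 | T0 X4 | T1 X5 | a | b | c
  C -> c
  T0 -> b
  T1 -> c
  X2 -> T0 B
  X3 -> T0 B
  X4 -> B C
  X5 -> C T0
  X6 -> B C
  X7 -> C T0

CYK table (by increasing span):
  T[0,0] 'c' = {B,C,T1}  orig:{B,C}
  T[1,1] 'c' = {B,C,T1}  orig:{B,C}
  T[2,2] 'b' = {A,B,S,T0}  orig:{A,B,S}
  T[0,1] 'cc' = {X4,X6}  orig:{}
  T[1,2] 'cb' = {X5,X7}  orig:{}
  T[0,2] 'ccb' = {B,S}

S ∈ T[0,2] ⇒ YES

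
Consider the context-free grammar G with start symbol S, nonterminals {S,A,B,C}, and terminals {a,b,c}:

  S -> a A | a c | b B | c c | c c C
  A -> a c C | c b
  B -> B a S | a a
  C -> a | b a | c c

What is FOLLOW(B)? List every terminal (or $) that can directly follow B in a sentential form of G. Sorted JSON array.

Compute FIRST by fixpoint:
round 1:
  A via A→a c C: +{a}
  A via A→c b: +{c}
  B via B→a a: +{a}
  C via C→a: +{a}
  C via C→b a: +{b}
  C via C→c c: +{c}
  S via S→a A: +{a}
  S via S→b B: +{b}
  S via S→c c: +{c}
  FIRST[S]={a,b,c}  FIRST[A]={a,c}  FIRST[B]={a}  FIRST[C]={a,b,c}
round 2: (stable)
  FIRST[S]={a,b,c}  FIRST[A]={a,c}  FIRST[B]={a}  FIRST[C]={a,b,c}

Compute FOLLOW by fixpoint:
seed FOLLOW(S) with $
pass 1:
  B→B a S: FOLLOW(B) ⊇ FIRST(a) = {a}; new: +{a}
  B→B a S: FOLLOW(S) ⊇ FOLLOW(B) ⊇ {a}; new: +{a}
  S→a A: FOLLOW(A) ⊇ FOLLOW(S) ⊇ {$,a}; new: +{$,a}
  S→b B: FOLLOW(B) ⊇ FOLLOW(S) ⊇ {$,a}; new: +{$}
  S→c c C: FOLLOW(C) ⊇ FOLLOW(S) ⊇ {$,a}; new: +{$,a}
  S: {$,a}  A: {$,a}  B: {$,a}  C: {$,a}
pass 2: done
  S: {$,a}  A: {$,a}  B: {$,a}  C: {$,a}

FOLLOW(B) = ["$", "a"]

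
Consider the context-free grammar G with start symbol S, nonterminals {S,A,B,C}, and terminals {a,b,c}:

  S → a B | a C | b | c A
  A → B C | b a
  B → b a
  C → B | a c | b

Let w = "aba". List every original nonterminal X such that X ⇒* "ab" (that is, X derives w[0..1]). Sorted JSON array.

Convert to CNF:
  S -> T1 B | T1 C | T2 A | b
  A -> B C | T0 T1
  B -> T0 T1
  C -> T0 T1 | T1 T2 | b
  T0 -> b
  T1 -> a
  T2 -> c

Fill CYK table bottom-up — only the sub-triangle for w[0..1]:
  T[0,0] 'a' = {T1}  orig:{}
  T[1,1] 'b' = {C,S,T0}  orig:{C,S}
  T[0,1] 'ab' = {S}

Original NTs in T[0,1] deriving "ab": ["S"]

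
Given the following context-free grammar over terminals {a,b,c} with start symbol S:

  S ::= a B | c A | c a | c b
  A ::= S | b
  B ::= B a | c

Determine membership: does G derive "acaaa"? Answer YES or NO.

CNF form of G:
  S -> T0 B | T1 A | T1 T0 | T1 T2
  A -> T0 B | T1 A | T1 T0 | T1 T2 | b
  B -> B T0 | c
  T0 -> a
  T1 -> c
  T2 -> b

Fill CYK table bottom-up:
  T[0,0] 'a' = {T0}  orig:{}
  T[1,1] 'c' = {B,T1}  orig:{B}
  T[2,2] 'a' = {T0}  orig:{}
  T[3,3] 'a' = {T0}  orig:{}
  T[4,4] 'a' = {T0}  orig:{}
  T[0,1] 'ac' = {A,S}
  T[1,2] 'ca' = {A,B,S}
  T[2,3] 'aa' = ∅
  T[3,4] 'aa' = ∅
  T[0,2] 'aca' = {A,S}
  T[1,3] 'caa' = {B}
  T[2,4] 'aaa' = ∅
  T[0,3] 'acaa' = {A,S}
  T[1,4] 'caaa' = {B}
  T[0,4] 'acaaa' = {A,S}

S ∈ T[0,4] ⇒ YES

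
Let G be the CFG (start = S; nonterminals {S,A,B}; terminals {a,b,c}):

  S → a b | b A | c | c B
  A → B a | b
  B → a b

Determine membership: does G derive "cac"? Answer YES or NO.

CNF form of G:
  S -> T0 T1 | T1 A | T2 B | c
  A -> B T0 | b
  B -> T0 T1
  T0 -> a
  T1 -> b
  T2 -> c

CYK table (by increasing span):
  cell(0,0) c: {S,T2}  orig:{S}
  cell(1,1) a: {T0}  orig:{}
  cell(2,2) c: {S,T2}  orig:{S}
  cell(0,1) ca: ∅
  cell(1,2) ac: ∅
  cell(0,2) cac: ∅

S ∉ T[0,2] ⇒ NO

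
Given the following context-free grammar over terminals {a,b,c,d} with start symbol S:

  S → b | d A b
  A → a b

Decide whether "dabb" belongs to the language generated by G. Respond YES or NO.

Convert to CNF:
  S -> T2 X3 | b
  A -> T0 T1
  T0 -> a
  T1 -> b
  T2 -> d
  X3 -> A T1

CYK fill:
  T[0,0] 'd' = {T2}  orig:{}
  T[1,1] 'a' = {T0}  orig:{}
  T[2,2] 'b' = {S,T1}  orig:{S}
  T[3,3] 'b' = {S,T1}  orig:{S}
  T[0,1] 'da' = ∅
  T[1,2] 'ab' = {A}
  T[2,3] 'bb' = ∅
  T[0,2] 'dab' = ∅
  T[1,3] 'abb' = {X3}  orig:{}
  T[0,3] 'dabb' = {S}

S ∈ T[0,3] ⇒ YES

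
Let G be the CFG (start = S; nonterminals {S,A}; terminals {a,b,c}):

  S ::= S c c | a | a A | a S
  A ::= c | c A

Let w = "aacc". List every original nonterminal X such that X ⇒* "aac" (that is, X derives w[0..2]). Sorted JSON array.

CNF form of G:
  S -> S X2 | T1 A | T1 S | a
  A -> T0 A | c
  T0 -> c
  T1 -> a
  X2 -> T0 T0

CYK table (by increasing span) (cells [i..j] with 0 ≤ i ≤ j ≤ 2 only):
  [0..0]={S,T1}  "a"  orig:{S}
  [1..1]={S,T1}  "a"  orig:{S}
  [2..2]={A,T0}  "c"  orig:{A}
  [0..1]={S}  "aa"
  [1..2]={S}  "ac"
  [0..2]={S}  "aac"

Original NTs in T[0,2] deriving "aac": ["S"]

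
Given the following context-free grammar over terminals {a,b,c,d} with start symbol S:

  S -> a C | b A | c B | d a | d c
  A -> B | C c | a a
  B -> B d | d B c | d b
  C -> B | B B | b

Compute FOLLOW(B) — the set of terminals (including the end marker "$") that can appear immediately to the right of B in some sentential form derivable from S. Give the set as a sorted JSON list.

Compute FIRST by fixpoint:
pass 1:
  A via A→a a: +{a}
  B via B→d B c: +{d}
  C via C→B: +{d}
  C via C→b: +{b}
  S via S→a C: +{a}
  S via S→b A: +{b}
  S via S→c B: +{c}
  S via S→d a: +{d}
  FIRST(S)={a,b,c,d}  FIRST(A)={a}  FIRST(B)={d}  FIRST(C)={b,d}
pass 2:
  A via A→B: +{d}
  A via A→C c: +{b}
  FIRST(S)={a,b,c,d}  FIRST(A)={a,b,d}  FIRST(B)={d}  FIRST(C)={b,d}
pass 3: done
  FIRST(S)={a,b,c,d}  FIRST(A)={a,b,d}  FIRST(B)={d}  FIRST(C)={b,d}

FOLLOW iteration:
FOLLOW(S) := {$}
pass 1:
  A→C c: FOLLOW(C) ⊇ FIRST(c) = {c}; new: +{c}
  B→B d: FOLLOW(B) ⊇ FIRST(d) = {d}; new: +{d}
  B→d B c: FOLLOW(B) ⊇ FIRST(c) = {c}; new: +{c}
  S→a C: FOLLOW(C) ⊇ FOLLOW(S) ⊇ {$}; new: +{$}
  S→b A: FOLLOW(A) ⊇ FOLLOW(S) ⊇ {$}; new: +{$}
  S→c B: FOLLOW(B) ⊇ FOLLOW(S) ⊇ {$}; new: +{$}
  S: {$}  A: {$}  B: {$,c,d}  C: {$,c}
pass 2: done
  S: {$}  A: {$}  B: {$,c,d}  C: {$,c}

FOLLOW(B) = ["$", "c", "d"]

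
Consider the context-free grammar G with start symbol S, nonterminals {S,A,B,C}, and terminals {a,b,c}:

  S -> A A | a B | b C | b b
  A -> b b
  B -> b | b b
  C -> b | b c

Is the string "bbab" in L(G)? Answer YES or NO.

Convert to CNF:
  S -> A A | T0 C | T0 T0 | T2 B
  A -> T0 T0
  B -> T0 T0 | b
  C -> T0 T1 | b
  T0 -> b
  T1 -> c
  T2 -> a

Fill CYK table bottom-up:
  T[0,0] 'b' = {B,C,T0}  orig:{B,C}
  T[1,1] 'b' = {B,C,T0}  orig:{B,C}
  T[2,2] 'a' = {T2}  orig:{}
  T[3,3] 'b' = {B,C,T0}  orig:{B,C}
  T[0,1] 'bb' = {A,B,S}
  T[1,2] 'ba' = ∅
  T[2,3] 'ab' = {S}
  T[0,2] 'bba' = ∅
  T[1,3] 'bab' = ∅
  T[0,3] 'bbab' = ∅

S ∉ T[0,3] ⇒ NO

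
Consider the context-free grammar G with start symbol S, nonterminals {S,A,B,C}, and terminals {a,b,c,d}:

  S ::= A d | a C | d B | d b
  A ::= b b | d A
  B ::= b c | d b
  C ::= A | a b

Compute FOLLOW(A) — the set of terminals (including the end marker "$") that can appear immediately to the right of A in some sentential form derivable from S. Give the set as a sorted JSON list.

FIRST iteration:
iter 1:
  A via A→b b: +{b}
  A via A→d A: +{d}
  B via B→b c: +{b}
  B via B→d b: +{d}
  C via C→A: +{b,d}
  C via C→a b: +{a}
  S via S→A d: +{b,d}
  S via S→a C: +{a}
  S: {a,b,d}  A: {b,d}  B: {b,d}  C: {a,b,d}
iter 2: (stable)
  S: {a,b,d}  A: {b,d}  B: {b,d}  C: {a,b,d}

FOLLOW sets:
seed FOLLOW(S) with $
iter 1:
  S→A d: FOLLOW(A) ⊇ FIRST(d) = {d}; new: +{d}
  S→a C: FOLLOW(C) ⊇ FOLLOW(S) ⊇ {$}; new: +{$}
  S→d B: FOLLOW(B) ⊇ FOLLOW(S) ⊇ {$}; new: +{$}
  FOLLOW(S)={$}  FOLLOW(A)={d}  FOLLOW(B)={$}  FOLLOW(C)={$}
iter 2:
  C→A: FOLLOW(A) ⊇ FOLLOW(C) ⊇ {$}; new: +{$}
  FOLLOW(S)={$}  FOLLOW(A)={$,d}  FOLLOW(B)={$}  FOLLOW(C)={$}
iter 3: (stable)
  FOLLOW(S)={$}  FOLLOW(A)={$,d}  FOLLOW(B)={$}  FOLLOW(C)={$}

FOLLOW(A) = ["$", "d"]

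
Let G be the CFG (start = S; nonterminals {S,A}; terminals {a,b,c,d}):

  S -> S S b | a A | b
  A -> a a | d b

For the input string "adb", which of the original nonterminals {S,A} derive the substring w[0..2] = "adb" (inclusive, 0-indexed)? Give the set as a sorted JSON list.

CNF form of G:
  S -> S X3 | T0 A | b
  A -> T0 T0 | T1 T2
  T0 -> a
  T1 -> d
  T2 -> b
  X3 -> S T2

CYK fill, restricted to cells inside w[0..2]:
  [0..0]={T0}  "a"  orig:{}
  [1..1]={T1}  "d"  orig:{}
  [2..2]={S,T2}  "b"  orig:{S}
  [0..1]=∅  "ad"
  [1..2]={A}  "db"
  [0..2]={S}  "adb"

Original NTs in T[0,2] deriving "adb": ["S"]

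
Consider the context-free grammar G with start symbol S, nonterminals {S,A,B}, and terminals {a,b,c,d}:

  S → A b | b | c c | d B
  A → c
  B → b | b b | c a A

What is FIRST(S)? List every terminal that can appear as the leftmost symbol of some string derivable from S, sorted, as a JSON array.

FIRST sets, iterate to fixpoint:
[1]
  A via A→c: +{c}
  B via B→b: +{b}
  B via B→c a A: +{c}
  S via S→A b: +{c}
  S via S→b: +{b}
  S via S→d B: +{d}
  FIRST[S]={b,c,d}  FIRST[A]={c}  FIRST[B]={b,c}
[2] done
  FIRST[S]={b,c,d}  FIRST[A]={c}  FIRST[B]={b,c}

FIRST(S) = ["b", "c", "d"]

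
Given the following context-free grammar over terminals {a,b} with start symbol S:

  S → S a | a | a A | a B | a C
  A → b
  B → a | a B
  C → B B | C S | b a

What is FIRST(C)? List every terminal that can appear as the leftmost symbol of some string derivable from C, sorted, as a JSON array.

FIRST iteration:
round 1:
  A via A→b: +{b}
  B via B→a: +{a}
  C via C→B B: +{a}
  C via C→b a: +{b}
  S via S→a: +{a}
  FIRST[S]={a}  FIRST[A]={b}  FIRST[B]={a}  FIRST[C]={a,b}
round 2: (stable)
  FIRST[S]={a}  FIRST[A]={b}  FIRST[B]={a}  FIRST[C]={a,b}

FIRST(C) = ["a", "b"]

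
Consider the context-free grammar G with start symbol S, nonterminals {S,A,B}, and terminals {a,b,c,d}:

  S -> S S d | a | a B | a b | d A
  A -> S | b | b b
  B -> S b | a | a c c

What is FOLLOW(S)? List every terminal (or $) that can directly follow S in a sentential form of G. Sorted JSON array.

FIRST sets, iterate to fixpoint:
pass 1:
  A via A→b: +{b}
  B via B→a: +{a}
  S via S→a: +{a}
  S via S→d A: +{d}
  FIRST(S)={a,d}  FIRST(A)={b}  FIRST(B)={a}
pass 2:
  A via A→S: +{a,d}
  B via B→S b: +{d}
  FIRST(S)={a,d}  FIRST(A)={a,b,d}  FIRST(B)={a,d}
pass 3: — fixpoint
  FIRST(S)={a,d}  FIRST(A)={a,b,d}  FIRST(B)={a,d}

FOLLOW sets:
initialize: $ ∈ FOLLOW(S)
iter 1:
  B→S b: FOLLOW(S) ⊇ FIRST(b) = {b}; new: +{b}
  S→S S d: FOLLOW(S) ⊇ FIRST(S) = {a,d}; new: +{a,d}
  S→a B: FOLLOW(B) ⊇ FOLLOW(S) ⊇ {$,a,b,d}; new: +{$,a,b,d}
  S→d A: FOLLOW(A) ⊇ FOLLOW(S) ⊇ {$,a,b,d}; new: +{$,a,b,d}
  FOLLOW[S]={$,a,b,d}  FOLLOW[A]={$,a,b,d}  FOLLOW[B]={$,a,b,d}
iter 2: (stable)
  FOLLOW[S]={$,a,b,d}  FOLLOW[A]={$,a,b,d}  FOLLOW[B]={$,a,b,d}

FOLLOW(S) = ["$", "a", "b", "d"]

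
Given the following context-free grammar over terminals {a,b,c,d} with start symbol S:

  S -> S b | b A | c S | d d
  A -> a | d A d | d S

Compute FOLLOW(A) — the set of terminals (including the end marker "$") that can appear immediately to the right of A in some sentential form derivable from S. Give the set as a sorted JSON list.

Compute FIRST by fixpoint:
round 1:
  A via A→a: +{a}
  A via A→d A d: +{d}
  S via S→b A: +{b}
  S via S→c S: +{c}
  S via S→d d: +{d}
  FIRST[S]={b,c,d}  FIRST[A]={a,d}
round 2: (stable)
  FIRST[S]={b,c,d}  FIRST[A]={a,d}

FOLLOW iteration:
initialize: $ ∈ FOLLOW(S)
pass 1:
  A→d A d: FOLLOW(A) ⊇ FIRST(d) = {d}; new: +{d}
  A→d S: FOLLOW(S) ⊇ FOLLOW(A) ⊇ {d}; new: +{d}
  S→S b: FOLLOW(S) ⊇ FIRST(b) = {b}; new: +{b}
  S→b A: FOLLOW(A) ⊇ FOLLOW(S) ⊇ {$,b,d}; new: +{$,b}
  FOLLOW[S]={$,b,d}  FOLLOW[A]={$,b,d}
pass 2: (stable)
  FOLLOW[S]={$,b,d}  FOLLOW[A]={$,b,d}

FOLLOW(A) = ["$", "b", "d"]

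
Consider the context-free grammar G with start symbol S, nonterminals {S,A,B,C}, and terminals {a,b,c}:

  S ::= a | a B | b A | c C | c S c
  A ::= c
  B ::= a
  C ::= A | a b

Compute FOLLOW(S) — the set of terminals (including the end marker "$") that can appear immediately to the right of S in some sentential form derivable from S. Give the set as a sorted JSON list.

FIRST iteration:
iter 1:
  A via A→c: +{c}
  B via B→a: +{a}
  C via C→A: +{c}
  C via C→a b: +{a}
  S via S→a: +{a}
  S via S→b A: +{b}
  S via S→c C: +{c}
  FIRST(S)={a,b,c}  FIRST(A)={c}  FIRST(B)={a}  FIRST(C)={a,c}
iter 2: (no change)
  FIRST(S)={a,b,c}  FIRST(A)={c}  FIRST(B)={a}  FIRST(C)={a,c}

FOLLOW sets:
initialize: $ ∈ FOLLOW(S)
pass 1:
  S→a B: FOLLOW(B) ⊇ FOLLOW(S) ⊇ {$}; new: +{$}
  S→b A: FOLLOW(A) ⊇ FOLLOW(S) ⊇ {$}; new: +{$}
  S→c C: FOLLOW(C) ⊇ FOLLOW(S) ⊇ {$}; new: +{$}
  S→c S c: FOLLOW(S) ⊇ FIRST(c) = {c}; new: +{c}
  S: {$,c}  A: {$}  B: {$}  C: {$}
pass 2:
  S→a B: FOLLOW(B) ⊇ FOLLOW(S) ⊇ {$,c}; new: +{c}
  S→b A: FOLLOW(A) ⊇ FOLLOW(S) ⊇ {$,c}; new: +{c}
  S→c C: FOLLOW(C) ⊇ FOLLOW(S) ⊇ {$,c}; new: +{c}
  S: {$,c}  A: {$,c}  B: {$,c}  C: {$,c}
pass 3: (stable)
  S: {$,c}  A: {$,c}  B: {$,c}  C: {$,c}

FOLLOW(S) = ["$", "c"]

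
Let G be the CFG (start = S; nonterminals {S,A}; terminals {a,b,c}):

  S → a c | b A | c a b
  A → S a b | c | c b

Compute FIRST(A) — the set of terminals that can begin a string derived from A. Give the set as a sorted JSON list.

FIRST sets, iterate to fixpoint:
iter 1:
  A via A→c: +{c}
  S via S→a c: +{a}
  S via S→b A: +{b}
  S via S→c a b: +{c}
  FIRST[S]={a,b,c}  FIRST[A]={c}
iter 2:
  A via A→S a b: +{a,b}
  FIRST[S]={a,b,c}  FIRST[A]={a,b,c}
iter 3: done
  FIRST[S]={a,b,c}  FIRST[A]={a,b,c}

FIRST(A) = ["a", "b", "c"]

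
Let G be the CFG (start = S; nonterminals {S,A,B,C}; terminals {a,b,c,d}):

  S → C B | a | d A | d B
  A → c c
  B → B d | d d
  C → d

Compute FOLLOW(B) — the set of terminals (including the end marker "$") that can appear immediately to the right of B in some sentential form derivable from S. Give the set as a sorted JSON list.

Compute FIRST by fixpoint:
[1]
  A via A→c c: +{c}
  B via B→d d: +{d}
  C via C→d: +{d}
  S via S→C B: +{d}
  S via S→a: +{a}
  FIRST(S)={a,d}  FIRST(A)={c}  FIRST(B)={d}  FIRST(C)={d}
[2] done
  FIRST(S)={a,d}  FIRST(A)={c}  FIRST(B)={d}  FIRST(C)={d}

FOLLOW sets:
FOLLOW(S) := {$}
[1]
  B→B d: FOLLOW(B) ⊇ FIRST(d) = {d}; new: +{d}
  S→C B: FOLLOW(C) ⊇ FIRST(B) = {d}; new: +{d}
  S→C B: FOLLOW(B) ⊇ FOLLOW(S) ⊇ {$}; new: +{$}
  S→d A: FOLLOW(A) ⊇ FOLLOW(S) ⊇ {$}; new: +{$}
  FOLLOW[S]={$}  FOLLOW[A]={$}  FOLLOW[B]={$,d}  FOLLOW[C]={d}
[2] (stable)
  FOLLOW[S]={$}  FOLLOW[A]={$}  FOLLOW[B]={$,d}  FOLLOW[C]={d}

FOLLOW(B) = ["$", "d"]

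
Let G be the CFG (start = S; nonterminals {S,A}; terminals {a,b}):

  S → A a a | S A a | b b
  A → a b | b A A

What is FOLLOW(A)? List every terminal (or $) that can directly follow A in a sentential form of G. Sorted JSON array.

Compute FIRST by fixpoint:
pass 1:
  A via A→a b: +{a}
  A via A→b A A: +{b}
  S via S→A a a: +{a,b}
  FIRST(S)={a,b}  FIRST(A)={a,b}
pass 2: (stable)
  FIRST(S)={a,b}  FIRST(A)={a,b}

FOLLOW iteration:
initialize: $ ∈ FOLLOW(S)
iter 1:
  A→b A A: FOLLOW(A) ⊇ FIRST(A) = {a,b}; new: +{a,b}
  S→S A a: FOLLOW(S) ⊇ FIRST(A) = {a,b}; new: +{a,b}
  S: {$,a,b}  A: {a,b}
iter 2: (no change)
  S: {$,a,b}  A: {a,b}

FOLLOW(A) = ["a", "b"]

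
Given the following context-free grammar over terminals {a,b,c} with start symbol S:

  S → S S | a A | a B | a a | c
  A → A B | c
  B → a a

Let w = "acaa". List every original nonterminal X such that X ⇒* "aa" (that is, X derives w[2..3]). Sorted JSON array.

CNF form of G:
  S -> S S | T0 A | T0 B | T0 T0 | c
  A -> A B | c
  B -> T0 T0
  T0 -> a

CYK table (by increasing span) — only the sub-triangle for w[2..3]:
  [2..2]={T0}  "a"  orig:{}
  [3..3]={T0}  "a"  orig:{}
  [2..3]={B,S}  "aa"

Original NTs in T[2,3] deriving "aa": ["B", "S"]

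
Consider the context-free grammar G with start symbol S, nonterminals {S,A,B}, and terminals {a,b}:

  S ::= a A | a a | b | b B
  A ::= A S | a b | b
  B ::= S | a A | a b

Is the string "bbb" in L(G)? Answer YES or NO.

CNF form of G:
  S -> T0 A | T0 T0 | T1 B | b
  A -> A S | T0 T1 | b
  B -> T0 A | T0 T0 | T0 T1 | T1 B | b
  T0 -> a
  T1 -> b

Fill CYK table bottom-up:
  cell(0,0) b: {A,B,S,T1}  orig:{A,B,S}
  cell(1,1) b: {A,B,S,T1}  orig:{A,B,S}
  cell(2,2) b: {A,B,S,T1}  orig:{A,B,S}
  cell(0,1) bb: {A,B,S}
  cell(1,2) bb: {A,B,S}
  cell(0,2) bbb: {A,B,S}

S ∈ T[0,2] ⇒ YES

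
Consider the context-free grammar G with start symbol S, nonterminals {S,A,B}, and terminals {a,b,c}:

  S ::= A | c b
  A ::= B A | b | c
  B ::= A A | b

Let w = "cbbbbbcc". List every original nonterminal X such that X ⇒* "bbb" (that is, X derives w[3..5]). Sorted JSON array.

Convert to CNF:
  S -> B A | T0 T1 | b | c
  A -> B A | b | c
  B -> A A | b
  T0 -> c
  T1 -> b

CYK table (by increasing span) — only the sub-triangle for w[3..5]:
  T[3,3] 'b' = {A,B,S,T1}  orig:{A,B,S}
  T[4,4] 'b' = {A,B,S,T1}  orig:{A,B,S}
  T[5,5] 'b' = {A,B,S,T1}  orig:{A,B,S}
  T[3,4] 'bb' = {A,B,S}
  T[4,5] 'bb' = {A,B,S}
  T[3,5] 'bbb' = {A,B,S}

Original NTs in T[3,5] deriving "bbb": ["A", "B", "S"]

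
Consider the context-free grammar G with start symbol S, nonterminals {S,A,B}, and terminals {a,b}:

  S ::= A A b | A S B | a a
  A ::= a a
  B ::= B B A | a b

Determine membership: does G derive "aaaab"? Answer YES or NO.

CNF form of G:
  S -> A X3 | A X4 | T0 T0
  A -> T0 T0
  B -> B X2 | T0 T1
  T0 -> a
  T1 -> b
  X2 -> B A
  X3 -> A T1
  X4 -> S B

Fill CYK table bottom-up:
  [0..0]={T0}  "a"  orig:{}
  [1..1]={T0}  "a"  orig:{}
  [2..2]={T0}  "a"  orig:{}
  [3..3]={T0}  "a"  orig:{}
  [4..4]={T1}  "b"  orig:{}
  [0..1]={A,S}  "aa"
  [1..2]={A,S}  "aa"
  [2..3]={A,S}  "aa"
  [3..4]={B}  "ab"
  [0..2]=∅  "aaa"
  [1..3]=∅  "aaa"
  [2..4]={X3}  "aab"  orig:{}
  [0..3]=∅  "aaaa"
  [1..4]={X4}  "aaab"  orig:{}
  [0..4]={S}  "aaaab"

S ∈ T[0,4] ⇒ YES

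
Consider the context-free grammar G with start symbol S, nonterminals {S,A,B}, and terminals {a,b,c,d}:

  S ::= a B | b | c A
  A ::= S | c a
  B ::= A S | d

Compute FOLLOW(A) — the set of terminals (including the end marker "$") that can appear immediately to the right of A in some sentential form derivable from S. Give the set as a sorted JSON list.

Compute FIRST by fixpoint:
[1]
  A via A→c a: +{c}
  B via B→A S: +{c}
  B via B→d: +{d}
  S via S→a B: +{a}
  S via S→b: +{b}
  S via S→c A: +{c}
  FIRST[S]={a,b,c}  FIRST[A]={c}  FIRST[B]={c,d}
[2]
  A via A→S: +{a,b}
  B via B→A S: +{a,b}
  FIRST[S]={a,b,c}  FIRST[A]={a,b,c}  FIRST[B]={a,b,c,d}
[3] (no change)
  FIRST[S]={a,b,c}  FIRST[A]={a,b,c}  FIRST[B]={a,b,c,d}

FOLLOW sets:
FOLLOW(S) := {$}
[1]
  B→A S: FOLLOW(A) ⊇ FIRST(S) = {a,b,c}; new: +{a,b,c}
  S→a B: FOLLOW(B) ⊇ FOLLOW(S) ⊇ {$}; new: +{$}
  S→c A: FOLLOW(A) ⊇ FOLLOW(S) ⊇ {$}; new: +{$}
  FOLLOW(S)={$}  FOLLOW(A)={$,a,b,c}  FOLLOW(B)={$}
[2]
  A→S: FOLLOW(S) ⊇ FOLLOW(A) ⊇ {$,a,b,c}; new: +{a,b,c}
  S→a B: FOLLOW(B) ⊇ FOLLOW(S) ⊇ {$,a,b,c}; new: +{a,b,c}
  FOLLOW(S)={$,a,b,c}  FOLLOW(A)={$,a,b,c}  FOLLOW(B)={$,a,b,c}
[3] (no change)
  FOLLOW(S)={$,a,b,c}  FOLLOW(A)={$,a,b,c}  FOLLOW(B)={$,a,b,c}

FOLLOW(A) = ["$", "a", "b", "c"]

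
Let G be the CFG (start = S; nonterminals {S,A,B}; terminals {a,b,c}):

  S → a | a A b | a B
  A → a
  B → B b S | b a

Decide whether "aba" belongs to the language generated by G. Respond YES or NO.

CNF form of G:
  S -> T1 B | T1 X3 | a
  A -> a
  B -> B X2 | T0 T1
  T0 -> b
  T1 -> a
  X2 -> T0 S
  X3 -> A T0

CYK table (by increasing span):
  [0..0]={A,S,T1}  "a"  orig:{A,S}
  [1..1]={T0}  "b"  orig:{}
  [2..2]={A,S,T1}  "a"  orig:{A,S}
  [0..1]={X3}  "ab"  orig:{}
  [1..2]={B,X2}  "ba"  orig:{B}
  [0..2]={S}  "aba"

S ∈ T[0,2] ⇒ YES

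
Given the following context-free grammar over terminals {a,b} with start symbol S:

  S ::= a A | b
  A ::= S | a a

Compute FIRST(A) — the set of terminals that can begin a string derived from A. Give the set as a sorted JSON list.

FIRST sets, iterate to fixpoint:
[1]
  A via A→a a: +{a}
  S via S→a A: +{a}
  S via S→b: +{b}
  FIRST(S)={a,b}  FIRST(A)={a}
[2]
  A via A→S: +{b}
  FIRST(S)={a,b}  FIRST(A)={a,b}
[3] — fixpoint
  FIRST(S)={a,b}  FIRST(A)={a,b}

FIRST(A) = ["a", "b"]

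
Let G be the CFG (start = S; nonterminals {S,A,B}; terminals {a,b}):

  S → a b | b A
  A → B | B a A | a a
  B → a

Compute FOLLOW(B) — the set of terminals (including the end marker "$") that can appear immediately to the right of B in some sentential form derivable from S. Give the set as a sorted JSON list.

FIRST sets, iterate to fixpoint:
pass 1:
  A via A→a a: +{a}
  B via B→a: +{a}
  S via S→a b: +{a}
  S via S→b A: +{b}
  S: {a,b}  A: {a}  B: {a}
pass 2: (stable)
  S: {a,b}  A: {a}  B: {a}

Compute FOLLOW by fixpoint:
initialize: $ ∈ FOLLOW(S)
[1]
  A→B a A: FOLLOW(B) ⊇ FIRST(a) = {a}; new: +{a}
  S→b A: FOLLOW(A) ⊇ FOLLOW(S) ⊇ {$}; new: +{$}
  S: {$}  A: {$}  B: {a}
[2]
  A→B: FOLLOW(B) ⊇ FOLLOW(A) ⊇ {$}; new: +{$}
  S: {$}  A: {$}  B: {$,a}
[3] done
  S: {$}  A: {$}  B: {$,a}

FOLLOW(B) = ["$", "a"]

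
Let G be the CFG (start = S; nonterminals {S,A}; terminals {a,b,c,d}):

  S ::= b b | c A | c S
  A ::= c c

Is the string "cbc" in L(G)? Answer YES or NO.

CNF form of G:
  S -> T0 A | T0 S | T1 T1
  A -> T0 T0
  T0 -> c
  T1 -> b

Fill CYK table bottom-up:
  cell(0,0) c: {T0}  orig:{}
  cell(1,1) b: {T1}  orig:{}
  cell(2,2) c: {T0}  orig:{}
  cell(0,1) cb: ∅
  cell(1,2) bc: ∅
  cell(0,2) cbc: ∅

S ∉ T[0,2] ⇒ NO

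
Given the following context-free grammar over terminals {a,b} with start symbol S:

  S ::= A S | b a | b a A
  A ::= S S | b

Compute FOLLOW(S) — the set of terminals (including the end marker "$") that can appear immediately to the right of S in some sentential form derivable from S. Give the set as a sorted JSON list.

FIRST iteration:
iter 1:
  A via A→b: +{b}
  S via S→A S: +{b}
  FIRST[S]={b}  FIRST[A]={b}
iter 2: (stable)
  FIRST[S]={b}  FIRST[A]={b}

Compute FOLLOW by fixpoint:
seed FOLLOW(S) with $
round 1:
  A→S S: FOLLOW(S) ⊇ FIRST(S) = {b}; new: +{b}
  S→A S: FOLLOW(A) ⊇ FIRST(S) = {b}; new: +{b}
  S→b a A: FOLLOW(A) ⊇ FOLLOW(S) ⊇ {$,b}; new: +{$}
  S: {$,b}  A: {$,b}
round 2: — fixpoint
  S: {$,b}  A: {$,b}

FOLLOW(S) = ["$", "b"]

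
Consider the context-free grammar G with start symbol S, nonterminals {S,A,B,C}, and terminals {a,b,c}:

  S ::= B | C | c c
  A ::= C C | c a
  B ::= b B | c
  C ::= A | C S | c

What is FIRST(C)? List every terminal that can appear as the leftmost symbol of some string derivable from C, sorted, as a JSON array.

FIRST iteration:
pass 1:
  A via A→c a: +{c}
  B via B→b B: +{b}
  B via B→c: +{c}
  C via C→A: +{c}
  S via S→B: +{b,c}
  FIRST[S]={b,c}  FIRST[A]={c}  FIRST[B]={b,c}  FIRST[C]={c}
pass 2: (no change)
  FIRST[S]={b,c}  FIRST[A]={c}  FIRST[B]={b,c}  FIRST[C]={c}

FIRST(C) = ["c"]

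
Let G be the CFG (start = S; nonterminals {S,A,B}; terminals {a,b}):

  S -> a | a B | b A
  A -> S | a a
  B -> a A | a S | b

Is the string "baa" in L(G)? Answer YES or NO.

CNF form of G:
  S -> T0 B | T1 A | a
  A -> T0 B | T0 T0 | T1 A | a
  B -> T0 A | T0 S | b
  T0 -> a
  T1 -> b

Fill CYK table bottom-up:
  cell(0,0) b: {B,T1}  orig:{B}
  cell(1,1) a: {A,S,T0}  orig:{A,S}
  cell(2,2) a: {A,S,T0}  orig:{A,S}
  cell(0,1) ba: {A,S}
  cell(1,2) aa: {A,B}
  cell(0,2) baa: {A,S}

S ∈ T[0,2] ⇒ YES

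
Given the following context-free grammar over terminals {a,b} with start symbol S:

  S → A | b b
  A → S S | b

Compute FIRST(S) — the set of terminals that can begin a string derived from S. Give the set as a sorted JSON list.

FIRST iteration:
[1]
  A via A→b: +{b}
  S via S→A: +{b}
  FIRST(S)={b}  FIRST(A)={b}
[2] (no change)
  FIRST(S)={b}  FIRST(A)={b}

FIRST(S) = ["b"]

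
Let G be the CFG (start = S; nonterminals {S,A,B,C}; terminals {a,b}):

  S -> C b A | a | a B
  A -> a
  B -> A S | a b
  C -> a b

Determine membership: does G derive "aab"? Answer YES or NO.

Convert to CNF:
  S -> C X2 | T0 B | a
  A -> a
  B -> A S | T0 T1
  C -> T0 T1
  T0 -> a
  T1 -> b
  X2 -> T1 A

Fill CYK table bottom-up:
  [0..0]={A,S,T0}  "a"  orig:{A,S}
  [1..1]={A,S,T0}  "a"  orig:{A,S}
  [2..2]={T1}  "b"  orig:{}
  [0..1]={B}  "aa"
  [1..2]={B,C}  "ab"
  [0..2]={S}  "aab"

S ∈ T[0,2] ⇒ YES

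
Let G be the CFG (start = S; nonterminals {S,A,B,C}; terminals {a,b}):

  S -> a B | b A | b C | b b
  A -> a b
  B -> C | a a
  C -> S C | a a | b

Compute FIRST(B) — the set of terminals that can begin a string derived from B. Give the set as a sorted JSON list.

Compute FIRST by fixpoint:
iter 1:
  A via A→a b: +{a}
  B via B→a a: +{a}
  C via C→a a: +{a}
  C via C→b: +{b}
  S via S→a B: +{a}
  S via S→b A: +{b}
  FIRST[S]={a,b}  FIRST[A]={a}  FIRST[B]={a}  FIRST[C]={a,b}
iter 2:
  B via B→C: +{b}
  FIRST[S]={a,b}  FIRST[A]={a}  FIRST[B]={a,b}  FIRST[C]={a,b}
iter 3: (stable)
  FIRST[S]={a,b}  FIRST[A]={a}  FIRST[B]={a,b}  FIRST[C]={a,b}

FIRST(B) = ["a", "b"]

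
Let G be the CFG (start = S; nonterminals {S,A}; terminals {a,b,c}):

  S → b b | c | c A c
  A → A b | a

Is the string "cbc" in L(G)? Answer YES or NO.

Convert to CNF:
  S -> T0 T0 | T1 X2 | c
  A -> A T0 | a
  T0 -> b
  T1 -> c
  X2 -> A T1

Fill CYK table bottom-up:
  T[0,0] 'c' = {S,T1}  orig:{S}
  T[1,1] 'b' = {T0}  orig:{}
  T[2,2] 'c' = {S,T1}  orig:{S}
  T[0,1] 'cb' = ∅
  T[1,2] 'bc' = ∅
  T[0,2] 'cbc' = ∅

S ∉ T[0,2] ⇒ NO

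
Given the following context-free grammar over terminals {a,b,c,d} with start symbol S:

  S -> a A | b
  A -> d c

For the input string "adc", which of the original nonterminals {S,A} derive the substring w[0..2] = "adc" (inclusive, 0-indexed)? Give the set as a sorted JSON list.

Convert to CNF:
  S -> T2 A | b
  A -> T0 T1
  T0 -> d
  T1 -> c
  T2 -> a

CYK fill — only the sub-triangle for w[0..2]:
  [0..0]={T2}  "a"  orig:{}
  [1..1]={T0}  "d"  orig:{}
  [2..2]={T1}  "c"  orig:{}
  [0..1]=∅  "ad"
  [1..2]={A}  "dc"
  [0..2]={S}  "adc"

Original NTs in T[0,2] deriving "adc": ["S"]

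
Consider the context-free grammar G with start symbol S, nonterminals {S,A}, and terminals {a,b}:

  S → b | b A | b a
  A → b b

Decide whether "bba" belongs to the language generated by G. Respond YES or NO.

Convert to CNF:
  S -> T0 A | T0 T1 | b
  A -> T0 T0
  T0 -> b
  T1 -> a

CYK table (by increasing span):
  cell(0,0) b: {S,T0}  orig:{S}
  cell(1,1) b: {S,T0}  orig:{S}
  cell(2,2) a: {T1}  orig:{}
  cell(0,1) bb: {A}
  cell(1,2) ba: {S}
  cell(0,2) bba: ∅

S ∉ T[0,2] ⇒ NO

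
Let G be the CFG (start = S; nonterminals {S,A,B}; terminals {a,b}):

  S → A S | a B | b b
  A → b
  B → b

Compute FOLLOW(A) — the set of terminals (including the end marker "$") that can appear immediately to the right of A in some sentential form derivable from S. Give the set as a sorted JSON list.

FIRST iteration:
[1]
  A via A→b: +{b}
  B via B→b: +{b}
  S via S→A S: +{b}
  S via S→a B: +{a}
  S: {a,b}  A: {b}  B: {b}
[2] — fixpoint
  S: {a,b}  A: {b}  B: {b}

FOLLOW iteration:
seed FOLLOW(S) with $
[1]
  S→A S: FOLLOW(A) ⊇ FIRST(S) = {a,b}; new: +{a,b}
  S→a B: FOLLOW(B) ⊇ FOLLOW(S) ⊇ {$}; new: +{$}
  FOLLOW(S)={$}  FOLLOW(A)={a,b}  FOLLOW(B)={$}
[2] (no change)
  FOLLOW(S)={$}  FOLLOW(A)={a,b}  FOLLOW(B)={$}

FOLLOW(A) = ["a", "b"]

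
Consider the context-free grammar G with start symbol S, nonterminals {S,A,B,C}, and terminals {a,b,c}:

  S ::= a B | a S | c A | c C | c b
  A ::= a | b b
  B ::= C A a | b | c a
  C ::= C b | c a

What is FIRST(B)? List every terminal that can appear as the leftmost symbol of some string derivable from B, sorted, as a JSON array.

FIRST sets, iterate to fixpoint:
[1]
  A via A→a: +{a}
  A via A→b b: +{b}
  B via B→b: +{b}
  B via B→c a: +{c}
  C via C→c a: +{c}
  S via S→a B: +{a}
  S via S→c A: +{c}
  FIRST[S]={a,c}  FIRST[A]={a,b}  FIRST[B]={b,c}  FIRST[C]={c}
[2] (no change)
  FIRST[S]={a,c}  FIRST[A]={a,b}  FIRST[B]={b,c}  FIRST[C]={c}

FIRST(B) = ["b", "c"]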